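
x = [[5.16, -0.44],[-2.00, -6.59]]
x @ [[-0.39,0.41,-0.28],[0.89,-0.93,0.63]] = [[-2.40, 2.52, -1.72], [-5.09, 5.31, -3.59]]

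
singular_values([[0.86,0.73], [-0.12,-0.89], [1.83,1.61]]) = [2.77, 0.57]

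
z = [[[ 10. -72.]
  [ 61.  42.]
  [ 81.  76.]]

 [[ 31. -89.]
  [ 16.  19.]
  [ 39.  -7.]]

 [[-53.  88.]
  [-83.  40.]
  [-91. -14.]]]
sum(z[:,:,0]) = 11.0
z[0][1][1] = 42.0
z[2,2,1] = -14.0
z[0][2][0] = 81.0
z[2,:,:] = [[-53.0, 88.0], [-83.0, 40.0], [-91.0, -14.0]]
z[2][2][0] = -91.0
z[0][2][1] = 76.0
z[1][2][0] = 39.0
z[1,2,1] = -7.0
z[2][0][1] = 88.0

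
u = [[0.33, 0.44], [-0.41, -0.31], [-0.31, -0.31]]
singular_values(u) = [0.86, 0.1]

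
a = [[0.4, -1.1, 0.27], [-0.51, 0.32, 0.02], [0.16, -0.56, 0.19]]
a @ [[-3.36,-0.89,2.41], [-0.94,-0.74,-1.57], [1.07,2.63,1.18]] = [[-0.02, 1.17, 3.01], [1.43, 0.27, -1.71], [0.19, 0.77, 1.49]]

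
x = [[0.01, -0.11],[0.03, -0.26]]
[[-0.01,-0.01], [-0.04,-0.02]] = x @ [[-1.52, -0.66],[-0.01, -0.0]]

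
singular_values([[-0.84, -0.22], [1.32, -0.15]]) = [1.56, 0.27]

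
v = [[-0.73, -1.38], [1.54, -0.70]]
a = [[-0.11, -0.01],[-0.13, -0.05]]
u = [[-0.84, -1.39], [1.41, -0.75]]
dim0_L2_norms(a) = [0.17, 0.05]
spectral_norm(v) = 1.71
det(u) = 2.59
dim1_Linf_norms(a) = [0.11, 0.13]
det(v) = 2.64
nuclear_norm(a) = 0.20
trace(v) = -1.43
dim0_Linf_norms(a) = [0.13, 0.05]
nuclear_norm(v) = 3.25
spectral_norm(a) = 0.18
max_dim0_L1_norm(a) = 0.24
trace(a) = -0.16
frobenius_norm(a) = 0.18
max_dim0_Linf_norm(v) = 1.54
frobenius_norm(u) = 2.28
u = v + a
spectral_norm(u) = 1.66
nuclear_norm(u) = 3.22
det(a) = 0.00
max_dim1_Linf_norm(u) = 1.41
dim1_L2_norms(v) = [1.56, 1.69]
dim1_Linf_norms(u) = [1.39, 1.41]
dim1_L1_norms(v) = [2.11, 2.24]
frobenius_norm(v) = 2.30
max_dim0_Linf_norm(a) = 0.13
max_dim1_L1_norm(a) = 0.18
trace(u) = -1.59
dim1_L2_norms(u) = [1.62, 1.6]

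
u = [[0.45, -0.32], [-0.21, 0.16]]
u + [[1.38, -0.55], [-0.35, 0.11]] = [[1.83, -0.87], [-0.56, 0.27]]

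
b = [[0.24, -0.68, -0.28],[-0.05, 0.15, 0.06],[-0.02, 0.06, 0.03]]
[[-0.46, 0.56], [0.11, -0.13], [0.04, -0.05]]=b@[[1.44, -1.74],[1.24, -1.5],[-0.13, 0.15]]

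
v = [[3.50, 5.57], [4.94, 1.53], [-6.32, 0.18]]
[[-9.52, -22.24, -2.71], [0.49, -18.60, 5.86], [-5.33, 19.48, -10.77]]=v @[[0.78, -3.14, 1.66], [-2.2, -2.02, -1.53]]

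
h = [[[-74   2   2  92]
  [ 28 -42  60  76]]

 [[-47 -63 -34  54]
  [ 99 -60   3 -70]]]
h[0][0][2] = 2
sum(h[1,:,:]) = -118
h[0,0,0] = -74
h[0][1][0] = 28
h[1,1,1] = -60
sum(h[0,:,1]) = -40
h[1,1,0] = 99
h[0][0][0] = -74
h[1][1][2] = 3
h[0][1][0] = 28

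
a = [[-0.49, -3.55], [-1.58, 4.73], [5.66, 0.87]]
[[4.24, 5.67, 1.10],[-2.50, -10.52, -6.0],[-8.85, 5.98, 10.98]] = a @ [[-1.41, 1.33, 2.03], [-1.00, -1.78, -0.59]]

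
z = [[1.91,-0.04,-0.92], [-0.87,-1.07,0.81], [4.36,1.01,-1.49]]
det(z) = -2.090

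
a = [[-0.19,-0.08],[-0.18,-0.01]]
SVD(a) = [[-0.76, -0.66], [-0.66, 0.76]] @ diag([0.2699172818834084, 0.04631048413342948]) @ [[0.97,0.25],[-0.25,0.97]]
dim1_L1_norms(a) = [0.27, 0.19]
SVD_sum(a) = [[-0.2, -0.05],[-0.17, -0.04]] + [[0.01,-0.03], [-0.01,0.03]]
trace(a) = -0.20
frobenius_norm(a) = 0.27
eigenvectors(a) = [[-0.8,0.32], [-0.6,-0.95]]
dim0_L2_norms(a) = [0.26, 0.08]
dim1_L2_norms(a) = [0.21, 0.18]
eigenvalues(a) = [-0.25, 0.05]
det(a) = -0.01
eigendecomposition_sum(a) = [[-0.2, -0.07], [-0.15, -0.05]] + [[0.01, -0.01], [-0.03, 0.04]]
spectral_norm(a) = 0.27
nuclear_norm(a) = 0.32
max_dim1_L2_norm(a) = 0.21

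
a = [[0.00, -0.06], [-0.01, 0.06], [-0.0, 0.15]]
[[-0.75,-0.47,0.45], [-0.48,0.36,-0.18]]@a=[[0.0, 0.08], [-0.0, 0.02]]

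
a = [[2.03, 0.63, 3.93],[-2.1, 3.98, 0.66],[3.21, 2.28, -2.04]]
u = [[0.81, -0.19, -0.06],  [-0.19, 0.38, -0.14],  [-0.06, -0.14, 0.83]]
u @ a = [[1.85, -0.38, 3.18], [-1.63, 1.07, -0.21], [2.84, 1.30, -2.02]]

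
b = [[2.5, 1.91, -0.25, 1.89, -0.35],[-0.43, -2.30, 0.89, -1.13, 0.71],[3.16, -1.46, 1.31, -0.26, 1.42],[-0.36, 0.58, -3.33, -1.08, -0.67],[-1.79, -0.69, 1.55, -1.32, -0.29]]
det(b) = -16.44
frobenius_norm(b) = 7.66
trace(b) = 0.14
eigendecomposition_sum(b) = [[1.36+0.72j, 0.67-0.29j, (-0.38+0.88j), 0.60-0.02j, (-0.11+0.38j)], [(-0.15-0.88j), -0.37-0.20j, 0.54-0.14j, -0.22-0.27j, 0.21-0.08j], [1.41-1.31j, -0.07-0.91j, 0.88+0.81j, 0.22-0.71j, (0.41+0.28j)], [(-0.58+1.64j), 0.43+0.70j, (-1.04-0.28j), (0.12+0.66j), (-0.44-0.06j)], [-0.70-1.41j, -0.72-0.16j, (0.83-0.5j), -0.51-0.34j, (0.32-0.25j)]] + [[1.36-0.72j, (0.67+0.29j), -0.38-0.88j, 0.60+0.02j, -0.11-0.38j],[-0.15+0.88j, (-0.37+0.2j), (0.54+0.14j), -0.22+0.27j, (0.21+0.08j)],[1.41+1.31j, (-0.07+0.91j), (0.88-0.81j), 0.22+0.71j, 0.41-0.28j],[-0.58-1.64j, (0.43-0.7j), -1.04+0.28j, (0.12-0.66j), (-0.44+0.06j)],[(-0.7+1.41j), -0.72+0.16j, (0.83+0.5j), -0.51+0.34j, 0.32+0.25j]] + [[(-0.24-0j), (0.83+0j), (0.4-0j), (0.59+0j), -0.33+0.00j], [0.27+0.00j, (-0.92-0j), (-0.45+0j), (-0.66-0j), 0.36-0.00j], [(0.32+0j), -1.11-0.00j, -0.54+0.00j, -0.79-0.00j, 0.44-0.00j], [0.44+0.00j, -1.52-0.00j, -0.74+0.00j, -1.09-0.00j, 0.60-0.00j], [(-0.06-0j), 0.22+0.00j, (0.1-0j), 0.15+0.00j, -0.09+0.00j]] + [[(0.01-0.23j), (-0.12-0.47j), (0.05+0.19j), (0.05+0.02j), (0.1+0.02j)], [(-0.2+0.14j), -0.32+0.39j, (0.13-0.16j), (-0.02-0.06j), (-0.04-0.09j)], [0.01-0.20j, (-0.11-0.42j), 0.04+0.17j, 0.05+0.02j, 0.08+0.02j], [(0.18+0.43j), 0.62+0.76j, (-0.26-0.31j), -0.12+0.01j, -0.19+0.04j], [-0.17+1.04j, 0.27+2.19j, (-0.11-0.9j), (-0.23-0.13j), (-0.42-0.16j)]] + [[0.01+0.23j, (-0.12+0.47j), (0.05-0.19j), 0.05-0.02j, 0.10-0.02j], [(-0.2-0.14j), (-0.32-0.39j), 0.13+0.16j, -0.02+0.06j, -0.04+0.09j], [(0.01+0.2j), (-0.11+0.42j), 0.04-0.17j, 0.05-0.02j, (0.08-0.02j)], [0.18-0.43j, (0.62-0.76j), (-0.26+0.31j), -0.12-0.01j, -0.19-0.04j], [-0.17-1.04j, (0.27-2.19j), (-0.11+0.9j), (-0.23+0.13j), (-0.42+0.16j)]]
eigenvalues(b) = [(2.31+1.73j), (2.31-1.73j), (-2.87+0j), (-0.81+0.18j), (-0.81-0.18j)]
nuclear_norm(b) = 13.98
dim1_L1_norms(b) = [6.9, 5.46, 7.61, 6.02, 5.64]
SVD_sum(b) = [[1.96, 1.93, -1.37, 1.56, -0.35],[-1.39, -1.37, 0.97, -1.10, 0.25],[0.11, 0.11, -0.08, 0.09, -0.02],[0.58, 0.57, -0.40, 0.46, -0.1],[-1.46, -1.43, 1.02, -1.16, 0.26]] + [[0.70, -0.32, 0.65, 0.15, 0.34], [0.66, -0.3, 0.6, 0.14, 0.32], [2.43, -1.1, 2.23, 0.52, 1.18], [-1.82, 0.83, -1.66, -0.39, -0.88], [-0.21, 0.09, -0.19, -0.04, -0.10]] + [[-0.25, 0.29, 0.42, 0.30, -0.14], [0.36, -0.41, -0.60, -0.43, 0.2], [0.55, -0.63, -0.91, -0.65, 0.3], [0.80, -0.92, -1.34, -0.95, 0.44], [-0.32, 0.37, 0.54, 0.38, -0.18]] + [[0.05, 0.09, 0.05, -0.14, -0.07], [-0.08, -0.14, -0.08, 0.23, 0.10], [0.08, 0.13, 0.08, -0.21, -0.1], [0.08, 0.12, 0.07, -0.20, -0.09], [0.19, 0.31, 0.19, -0.51, -0.23]] + [[0.03, -0.07, 0.0, 0.03, -0.14], [0.03, -0.08, 0.00, 0.03, -0.16], [-0.01, 0.03, -0.0, -0.01, 0.06], [0.01, -0.02, 0.0, 0.01, -0.03], [0.01, -0.02, 0.00, 0.01, -0.04]]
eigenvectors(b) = [[(-0.15-0.41j), -0.15+0.41j, (-0.36+0j), 0.19-0.03j, 0.19+0.03j],[(-0.14+0.21j), (-0.14-0.21j), (0.41+0j), (-0.14-0.14j), (-0.14+0.14j)],[-0.55+0.00j, -0.55-0.00j, 0.49+0.00j, 0.17-0.02j, 0.17+0.02j],[(0.44-0.23j), 0.44+0.23j, (0.67+0j), (-0.32+0.21j), (-0.32-0.21j)],[(-0.13+0.43j), (-0.13-0.43j), (-0.1+0j), -0.87+0.00j, -0.87-0.00j]]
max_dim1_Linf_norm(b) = 3.33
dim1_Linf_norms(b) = [2.5, 2.3, 3.16, 3.33, 1.79]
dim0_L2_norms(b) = [4.44, 3.45, 4.01, 2.8, 1.78]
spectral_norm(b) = 5.07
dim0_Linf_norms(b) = [3.16, 2.3, 3.33, 1.89, 1.42]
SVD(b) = [[-0.68, -0.22, -0.23, 0.22, -0.62],[0.48, -0.21, 0.32, -0.35, -0.7],[-0.04, -0.76, 0.49, 0.33, 0.26],[-0.20, 0.57, 0.72, 0.31, -0.13],[0.51, 0.06, -0.29, 0.79, -0.19]] @ diag([5.074009385184862, 4.868726379674946, 2.9006817173205075, 0.8759253561409925, 0.26197813684562415]) @ [[-0.57, -0.56, 0.39, -0.45, 0.10], [-0.66, 0.3, -0.60, -0.14, -0.32], [0.38, -0.44, -0.64, -0.45, 0.21], [0.28, 0.44, 0.27, -0.74, -0.34], [-0.16, 0.46, -0.01, -0.18, 0.86]]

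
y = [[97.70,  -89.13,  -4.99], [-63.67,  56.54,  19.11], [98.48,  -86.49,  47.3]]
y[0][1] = -89.13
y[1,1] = 56.54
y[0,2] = -4.99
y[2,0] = 98.48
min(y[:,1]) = -89.13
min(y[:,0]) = -63.67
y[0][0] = 97.7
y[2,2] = 47.3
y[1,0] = -63.67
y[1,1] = 56.54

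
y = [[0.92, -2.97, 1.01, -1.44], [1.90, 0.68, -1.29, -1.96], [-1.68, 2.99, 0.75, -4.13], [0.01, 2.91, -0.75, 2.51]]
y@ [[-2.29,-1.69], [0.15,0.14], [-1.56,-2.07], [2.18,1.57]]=[[-7.27, -6.32], [-6.51, -3.52], [-5.88, -4.78], [7.06, 5.88]]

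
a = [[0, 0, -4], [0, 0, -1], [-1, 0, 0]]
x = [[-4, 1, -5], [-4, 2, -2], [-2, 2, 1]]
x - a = [[-4, 1, -1], [-4, 2, -1], [-1, 2, 1]]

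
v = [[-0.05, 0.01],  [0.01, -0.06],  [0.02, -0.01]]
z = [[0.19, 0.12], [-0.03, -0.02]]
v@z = [[-0.01, -0.01], [0.00, 0.00], [0.00, 0.0]]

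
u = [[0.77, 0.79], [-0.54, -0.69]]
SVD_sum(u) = [[0.74, 0.82], [-0.58, -0.65]] + [[0.03,-0.03], [0.04,-0.04]]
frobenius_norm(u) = 1.41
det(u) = -0.10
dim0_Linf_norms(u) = [0.77, 0.79]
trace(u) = 0.08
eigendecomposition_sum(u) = [[0.59, 0.44], [-0.30, -0.23]] + [[0.18, 0.35],[-0.24, -0.46]]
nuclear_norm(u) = 1.48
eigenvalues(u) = [0.37, -0.29]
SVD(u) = [[-0.78, 0.62], [0.62, 0.78]] @ diag([1.4068266576290438, 0.07442281494470196]) @ [[-0.67, -0.74], [0.74, -0.67]]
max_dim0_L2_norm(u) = 1.05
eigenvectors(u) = [[0.89, -0.60], [-0.46, 0.80]]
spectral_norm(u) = 1.41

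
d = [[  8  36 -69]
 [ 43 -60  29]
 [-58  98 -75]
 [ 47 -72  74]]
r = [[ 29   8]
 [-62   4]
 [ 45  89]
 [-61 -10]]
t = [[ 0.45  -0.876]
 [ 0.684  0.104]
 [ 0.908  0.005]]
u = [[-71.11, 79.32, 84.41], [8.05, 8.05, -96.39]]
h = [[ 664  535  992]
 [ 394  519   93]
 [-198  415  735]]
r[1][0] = -62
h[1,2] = 93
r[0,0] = 29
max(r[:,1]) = 89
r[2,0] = 45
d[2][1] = 98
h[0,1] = 535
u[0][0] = -71.11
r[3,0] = -61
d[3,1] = -72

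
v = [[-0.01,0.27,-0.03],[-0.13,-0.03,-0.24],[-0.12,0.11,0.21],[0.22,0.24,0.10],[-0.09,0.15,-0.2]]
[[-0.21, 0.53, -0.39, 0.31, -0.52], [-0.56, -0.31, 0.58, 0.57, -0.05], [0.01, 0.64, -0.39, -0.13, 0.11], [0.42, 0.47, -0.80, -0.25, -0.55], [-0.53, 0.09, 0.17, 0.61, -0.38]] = v@[[1.87, -0.82, -1.11, -1.28, -0.95], [-0.55, 2.09, -1.66, 0.89, -1.84], [1.41, 1.48, -1.6, -1.8, 0.96]]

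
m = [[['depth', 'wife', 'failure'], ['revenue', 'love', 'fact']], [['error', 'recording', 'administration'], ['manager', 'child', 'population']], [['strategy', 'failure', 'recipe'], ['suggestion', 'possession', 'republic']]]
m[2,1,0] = 'suggestion'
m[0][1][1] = 'love'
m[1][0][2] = 'administration'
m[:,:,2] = [['failure', 'fact'], ['administration', 'population'], ['recipe', 'republic']]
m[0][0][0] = 'depth'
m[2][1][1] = 'possession'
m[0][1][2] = 'fact'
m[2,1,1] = 'possession'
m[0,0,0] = 'depth'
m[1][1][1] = 'child'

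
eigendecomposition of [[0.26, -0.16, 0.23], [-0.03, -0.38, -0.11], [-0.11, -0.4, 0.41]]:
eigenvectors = [[-0.86+0.00j, (-0.86-0j), -0.06+0.00j], [0.09+0.04j, (0.09-0.04j), (-0.9+0j)], [(-0.32-0.39j), -0.32+0.39j, -0.43+0.00j]]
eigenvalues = [(0.36+0.11j), (0.36-0.11j), (-0.44+0j)]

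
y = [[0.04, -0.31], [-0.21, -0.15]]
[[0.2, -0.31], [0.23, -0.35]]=y @ [[-0.57, 0.87], [-0.72, 1.11]]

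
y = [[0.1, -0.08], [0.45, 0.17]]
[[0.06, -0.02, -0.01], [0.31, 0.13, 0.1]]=y @ [[0.65, 0.13, 0.12], [0.10, 0.44, 0.3]]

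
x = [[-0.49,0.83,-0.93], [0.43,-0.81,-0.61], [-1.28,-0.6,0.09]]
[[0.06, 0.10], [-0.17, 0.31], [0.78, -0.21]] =x @ [[-0.54,0.18], [-0.14,-0.08], [0.09,-0.27]]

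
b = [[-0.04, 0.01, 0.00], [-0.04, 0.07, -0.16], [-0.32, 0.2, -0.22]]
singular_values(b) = [0.46, 0.11, 0.0]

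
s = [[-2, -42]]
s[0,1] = -42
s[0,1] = -42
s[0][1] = -42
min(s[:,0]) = -2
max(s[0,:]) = -2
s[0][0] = -2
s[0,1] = -42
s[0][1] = -42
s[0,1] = -42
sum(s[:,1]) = -42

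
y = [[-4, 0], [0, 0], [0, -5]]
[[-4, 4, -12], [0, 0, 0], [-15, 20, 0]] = y@ [[1, -1, 3], [3, -4, 0]]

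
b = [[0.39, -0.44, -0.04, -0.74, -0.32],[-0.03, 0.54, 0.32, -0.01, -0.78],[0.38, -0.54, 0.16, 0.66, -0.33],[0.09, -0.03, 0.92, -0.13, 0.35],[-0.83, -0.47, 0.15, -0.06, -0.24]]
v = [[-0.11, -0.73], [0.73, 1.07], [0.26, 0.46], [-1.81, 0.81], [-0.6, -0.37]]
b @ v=[[1.16, -1.25], [0.97, 1.03], [-1.39, -0.12], [0.23, 0.09], [0.04, 0.21]]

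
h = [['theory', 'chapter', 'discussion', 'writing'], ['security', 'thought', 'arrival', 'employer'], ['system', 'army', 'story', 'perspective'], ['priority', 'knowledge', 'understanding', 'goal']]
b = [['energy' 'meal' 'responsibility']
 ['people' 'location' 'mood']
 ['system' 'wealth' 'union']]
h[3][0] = 'priority'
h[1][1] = 'thought'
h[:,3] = ['writing', 'employer', 'perspective', 'goal']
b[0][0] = 'energy'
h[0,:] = ['theory', 'chapter', 'discussion', 'writing']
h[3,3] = 'goal'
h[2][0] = 'system'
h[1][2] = 'arrival'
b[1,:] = ['people', 'location', 'mood']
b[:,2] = ['responsibility', 'mood', 'union']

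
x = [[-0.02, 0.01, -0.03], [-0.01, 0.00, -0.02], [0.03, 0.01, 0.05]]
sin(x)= [[-0.02, 0.01, -0.03],[-0.01, 0.00, -0.02],[0.03, 0.01, 0.05]]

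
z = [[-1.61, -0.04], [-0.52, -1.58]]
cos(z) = [[-0.04, -0.04], [-0.52, -0.01]]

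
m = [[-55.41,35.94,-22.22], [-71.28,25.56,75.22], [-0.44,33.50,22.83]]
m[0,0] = -55.41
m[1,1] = 25.56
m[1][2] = 75.22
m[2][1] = 33.5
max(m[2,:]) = 33.5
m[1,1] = 25.56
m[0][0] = -55.41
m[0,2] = -22.22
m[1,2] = 75.22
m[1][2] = 75.22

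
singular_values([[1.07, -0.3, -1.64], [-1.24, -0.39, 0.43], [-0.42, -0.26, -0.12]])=[2.26, 0.97, 0.0]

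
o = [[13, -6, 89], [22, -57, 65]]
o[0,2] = 89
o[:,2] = [89, 65]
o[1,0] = 22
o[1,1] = -57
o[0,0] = 13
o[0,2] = 89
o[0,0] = 13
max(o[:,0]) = 22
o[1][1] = -57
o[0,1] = -6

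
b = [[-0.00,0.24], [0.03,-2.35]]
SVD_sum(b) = [[-0.0, 0.24], [0.03, -2.35]] + [[0.0, 0.00],  [0.00, 0.0]]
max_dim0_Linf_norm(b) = 2.35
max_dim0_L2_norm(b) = 2.36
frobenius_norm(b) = 2.36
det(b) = -0.01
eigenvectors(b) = [[1.00, -0.1],  [0.01, 0.99]]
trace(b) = -2.35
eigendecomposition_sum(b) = [[0.00,  0.00], [0.00,  0.0]] + [[-0.0,0.24], [0.03,-2.35]]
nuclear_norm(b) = 2.37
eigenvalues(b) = [0.0, -2.35]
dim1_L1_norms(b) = [0.24, 2.38]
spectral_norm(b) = 2.36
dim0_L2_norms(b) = [0.03, 2.36]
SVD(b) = [[0.10,-0.99],[-0.99,-0.10]] @ diag([2.362412053670272, 0.003047732502386273]) @ [[-0.01,1.0], [-1.00,-0.01]]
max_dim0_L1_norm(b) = 2.59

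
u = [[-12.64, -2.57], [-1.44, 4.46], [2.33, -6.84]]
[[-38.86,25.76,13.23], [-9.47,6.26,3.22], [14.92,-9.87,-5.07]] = u @ [[3.29, -2.18, -1.12], [-1.06, 0.70, 0.36]]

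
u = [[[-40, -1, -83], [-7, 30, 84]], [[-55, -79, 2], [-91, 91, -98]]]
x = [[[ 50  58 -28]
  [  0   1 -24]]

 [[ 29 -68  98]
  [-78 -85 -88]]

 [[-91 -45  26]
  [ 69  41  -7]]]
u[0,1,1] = 30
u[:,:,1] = [[-1, 30], [-79, 91]]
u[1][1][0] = -91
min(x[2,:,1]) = -45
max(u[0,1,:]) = 84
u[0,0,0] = -40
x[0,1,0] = 0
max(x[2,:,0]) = 69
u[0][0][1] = -1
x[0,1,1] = 1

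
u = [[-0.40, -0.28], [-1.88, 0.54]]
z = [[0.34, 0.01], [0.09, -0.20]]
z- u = [[0.74, 0.29], [1.97, -0.74]]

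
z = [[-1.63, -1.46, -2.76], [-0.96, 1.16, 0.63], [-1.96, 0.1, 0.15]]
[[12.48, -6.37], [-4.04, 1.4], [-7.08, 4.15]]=z @ [[3.16, -1.89], [3.65, -3.11], [-8.32, 5.07]]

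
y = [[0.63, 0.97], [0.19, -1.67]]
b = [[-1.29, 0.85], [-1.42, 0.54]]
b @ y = [[-0.65, -2.67], [-0.79, -2.28]]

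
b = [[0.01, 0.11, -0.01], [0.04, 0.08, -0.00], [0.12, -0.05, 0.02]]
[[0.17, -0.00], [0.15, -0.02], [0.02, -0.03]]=b @ [[0.43, 0.11], [1.69, -0.28], [2.46, -2.76]]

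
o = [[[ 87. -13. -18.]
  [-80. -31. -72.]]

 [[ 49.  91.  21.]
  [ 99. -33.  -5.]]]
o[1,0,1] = 91.0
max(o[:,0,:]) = 91.0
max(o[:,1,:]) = 99.0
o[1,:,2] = [21.0, -5.0]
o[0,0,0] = 87.0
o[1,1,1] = -33.0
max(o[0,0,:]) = 87.0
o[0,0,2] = -18.0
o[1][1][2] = -5.0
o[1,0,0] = 49.0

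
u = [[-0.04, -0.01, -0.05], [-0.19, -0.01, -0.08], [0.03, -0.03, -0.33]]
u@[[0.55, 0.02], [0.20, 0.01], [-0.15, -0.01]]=[[-0.02, -0.00],  [-0.09, -0.0],  [0.06, 0.00]]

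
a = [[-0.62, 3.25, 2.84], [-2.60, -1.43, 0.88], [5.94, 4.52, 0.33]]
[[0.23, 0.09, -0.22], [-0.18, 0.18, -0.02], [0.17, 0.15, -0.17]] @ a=[[-1.68, -0.38, 0.66],[-0.48, -0.93, -0.36],[-1.51, -0.43, 0.56]]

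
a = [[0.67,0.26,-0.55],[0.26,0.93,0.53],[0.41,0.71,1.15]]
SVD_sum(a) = [[-0.01, -0.03, -0.04], [0.28, 0.67, 0.75], [0.37, 0.89, 1.0]] + [[0.62, 0.35, -0.55], [0.15, 0.09, -0.14], [-0.09, -0.05, 0.08]] + [[0.06, -0.06, 0.03], [-0.17, 0.17, -0.09], [0.13, -0.13, 0.07]]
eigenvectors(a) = [[-0.33, 0.88, 0.84], [0.56, -0.33, -0.54], [0.76, -0.34, 0.05]]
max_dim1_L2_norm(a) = 1.41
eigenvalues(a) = [1.5, 0.78, 0.47]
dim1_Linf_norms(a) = [0.67, 0.93, 1.15]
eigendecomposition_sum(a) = [[-0.37, -0.62, -0.36], [0.63, 1.05, 0.60], [0.85, 1.42, 0.82]] + [[1.13, 1.70, -0.76], [-0.43, -0.64, 0.29], [-0.44, -0.66, 0.3]] + [[-0.09, -0.83, 0.57], [0.06, 0.53, -0.36], [-0.01, -0.05, 0.04]]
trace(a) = 2.75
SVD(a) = [[0.03, 0.96, 0.28],[-0.6, 0.24, -0.76],[-0.80, -0.15, 0.58]] @ diag([1.7425906270308127, 0.936062540513362, 0.3380308075191233]) @ [[-0.27, -0.64, -0.72], [0.69, 0.39, -0.61], [0.67, -0.66, 0.34]]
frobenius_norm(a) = 2.01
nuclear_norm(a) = 3.02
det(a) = 0.55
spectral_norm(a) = 1.74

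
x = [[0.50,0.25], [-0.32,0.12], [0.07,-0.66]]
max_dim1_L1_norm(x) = 0.75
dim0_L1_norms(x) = [0.89, 1.03]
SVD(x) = [[-0.5, 0.72], [-0.06, -0.58], [0.86, 0.38]] @ diag([0.7227632286587075, 0.5894177765378654]) @ [[-0.24, -0.97], [0.97, -0.24]]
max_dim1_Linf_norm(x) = 0.66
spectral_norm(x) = 0.72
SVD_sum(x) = [[0.09, 0.35],[0.01, 0.04],[-0.15, -0.61]] + [[0.41, -0.1], [-0.33, 0.08], [0.22, -0.05]]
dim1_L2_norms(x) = [0.56, 0.34, 0.66]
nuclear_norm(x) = 1.31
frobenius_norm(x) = 0.93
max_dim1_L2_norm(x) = 0.66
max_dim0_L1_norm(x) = 1.03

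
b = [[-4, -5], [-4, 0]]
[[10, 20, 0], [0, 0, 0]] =b@[[0, 0, 0], [-2, -4, 0]]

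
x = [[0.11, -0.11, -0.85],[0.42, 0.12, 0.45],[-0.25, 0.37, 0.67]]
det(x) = -0.124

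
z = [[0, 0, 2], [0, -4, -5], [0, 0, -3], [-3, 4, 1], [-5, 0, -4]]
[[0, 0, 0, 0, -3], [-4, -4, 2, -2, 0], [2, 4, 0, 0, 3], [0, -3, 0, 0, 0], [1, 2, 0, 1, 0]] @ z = [[15, 0, 12], [6, 8, 4], [-15, -16, -28], [0, 12, 15], [-3, -4, -7]]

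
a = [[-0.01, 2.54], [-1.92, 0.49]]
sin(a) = [[0.59,4.98], [-3.77,1.57]]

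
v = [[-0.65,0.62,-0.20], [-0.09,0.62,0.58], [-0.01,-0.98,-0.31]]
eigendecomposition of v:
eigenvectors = [[(0.99+0j), (-0.43-0.01j), (-0.43+0.01j)], [(0.02+0j), -0.33-0.46j, (-0.33+0.46j)], [(0.1+0j), 0.70+0.00j, (0.7-0j)]]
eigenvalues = [(-0.65+0j), (0.16+0.64j), (0.16-0.64j)]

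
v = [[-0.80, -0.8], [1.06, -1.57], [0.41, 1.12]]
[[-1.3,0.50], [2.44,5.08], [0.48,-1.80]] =v @ [[1.90, 1.56], [-0.27, -2.18]]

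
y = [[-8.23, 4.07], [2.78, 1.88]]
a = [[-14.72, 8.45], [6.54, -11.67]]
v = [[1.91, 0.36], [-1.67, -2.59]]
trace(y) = -6.35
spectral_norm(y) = 9.35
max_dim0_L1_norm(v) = 3.58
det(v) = -4.35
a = v @ y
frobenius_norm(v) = 3.64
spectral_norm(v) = 3.41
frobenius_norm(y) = 9.78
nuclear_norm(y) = 12.21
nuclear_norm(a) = 26.46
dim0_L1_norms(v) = [3.58, 2.95]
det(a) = 116.52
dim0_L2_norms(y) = [8.69, 4.48]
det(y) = -26.79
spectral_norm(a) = 20.88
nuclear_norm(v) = 4.69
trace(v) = -0.68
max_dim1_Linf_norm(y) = 8.23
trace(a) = -26.39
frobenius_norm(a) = 21.61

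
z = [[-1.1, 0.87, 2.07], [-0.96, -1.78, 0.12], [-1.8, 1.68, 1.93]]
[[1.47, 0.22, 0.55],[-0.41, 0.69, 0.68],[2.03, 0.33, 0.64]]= z @ [[-0.35,-0.37,-0.36], [0.44,-0.19,-0.18], [0.34,-0.01,0.15]]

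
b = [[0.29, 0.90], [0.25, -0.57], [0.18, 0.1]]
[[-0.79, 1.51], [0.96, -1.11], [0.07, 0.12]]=b @[[1.06, -0.35], [-1.22, 1.79]]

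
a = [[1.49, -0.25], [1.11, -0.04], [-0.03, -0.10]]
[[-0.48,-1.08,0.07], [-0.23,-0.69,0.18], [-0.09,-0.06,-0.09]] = a @ [[-0.17, -0.59, 0.19], [0.92, 0.80, 0.85]]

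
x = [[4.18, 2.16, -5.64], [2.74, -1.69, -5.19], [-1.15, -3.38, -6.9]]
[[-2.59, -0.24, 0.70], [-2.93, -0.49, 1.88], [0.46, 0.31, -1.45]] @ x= [[-12.29,-7.55,11.02], [-15.75,-11.86,6.1], [4.44,5.37,5.8]]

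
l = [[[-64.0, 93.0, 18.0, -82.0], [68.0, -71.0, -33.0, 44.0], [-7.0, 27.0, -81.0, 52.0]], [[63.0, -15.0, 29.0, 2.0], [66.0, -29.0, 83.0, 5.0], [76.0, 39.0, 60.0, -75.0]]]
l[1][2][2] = 60.0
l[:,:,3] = [[-82.0, 44.0, 52.0], [2.0, 5.0, -75.0]]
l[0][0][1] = 93.0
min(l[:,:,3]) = -82.0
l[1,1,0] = 66.0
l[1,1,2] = 83.0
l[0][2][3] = 52.0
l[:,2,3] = [52.0, -75.0]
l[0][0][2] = 18.0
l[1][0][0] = 63.0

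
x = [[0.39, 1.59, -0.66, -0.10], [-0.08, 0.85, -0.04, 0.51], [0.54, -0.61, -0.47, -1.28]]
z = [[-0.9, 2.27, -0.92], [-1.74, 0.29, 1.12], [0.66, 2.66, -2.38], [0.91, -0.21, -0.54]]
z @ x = [[-1.03, 1.06, 0.94, 2.43], [-0.10, -3.20, 0.61, -1.11], [-1.24, 4.76, 0.58, 4.34], [0.08, 1.60, -0.34, 0.49]]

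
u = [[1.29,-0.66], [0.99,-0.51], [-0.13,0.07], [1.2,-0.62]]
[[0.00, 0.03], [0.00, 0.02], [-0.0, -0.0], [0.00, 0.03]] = u@[[-0.03, 0.06],[-0.06, 0.07]]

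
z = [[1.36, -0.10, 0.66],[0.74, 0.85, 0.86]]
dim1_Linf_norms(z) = [1.36, 0.86]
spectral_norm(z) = 1.91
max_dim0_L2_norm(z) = 1.55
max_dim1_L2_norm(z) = 1.51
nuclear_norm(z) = 2.72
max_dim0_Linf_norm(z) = 1.36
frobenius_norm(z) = 2.07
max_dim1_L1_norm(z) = 2.45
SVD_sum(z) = [[1.11, 0.37, 0.79], [1.01, 0.33, 0.72]] + [[0.25, -0.47, -0.13],[-0.27, 0.52, 0.14]]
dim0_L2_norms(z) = [1.55, 0.86, 1.08]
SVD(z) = [[-0.74, -0.67], [-0.67, 0.74]] @ diag([1.9100463475166842, 0.8103227445519315]) @ [[-0.79, -0.26, -0.56], [-0.45, 0.86, 0.24]]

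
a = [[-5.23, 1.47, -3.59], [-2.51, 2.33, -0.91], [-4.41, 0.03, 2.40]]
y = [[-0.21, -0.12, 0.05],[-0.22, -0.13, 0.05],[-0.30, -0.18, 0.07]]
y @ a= [[1.18, -0.59, 0.98], [1.26, -0.62, 1.03], [1.71, -0.86, 1.41]]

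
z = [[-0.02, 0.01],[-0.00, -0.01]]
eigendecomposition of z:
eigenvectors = [[1.0, 0.71],[0.00, 0.71]]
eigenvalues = [-0.02, -0.01]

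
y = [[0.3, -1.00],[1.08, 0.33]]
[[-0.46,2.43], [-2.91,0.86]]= y@[[-2.60, 1.41], [-0.32, -2.01]]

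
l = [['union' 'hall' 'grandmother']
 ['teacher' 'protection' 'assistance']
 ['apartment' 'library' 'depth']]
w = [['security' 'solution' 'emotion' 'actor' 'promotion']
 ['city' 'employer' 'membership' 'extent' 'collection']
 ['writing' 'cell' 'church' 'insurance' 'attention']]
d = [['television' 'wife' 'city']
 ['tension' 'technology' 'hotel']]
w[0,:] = ['security', 'solution', 'emotion', 'actor', 'promotion']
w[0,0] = 'security'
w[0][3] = 'actor'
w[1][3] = 'extent'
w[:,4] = ['promotion', 'collection', 'attention']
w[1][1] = 'employer'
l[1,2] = 'assistance'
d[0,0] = 'television'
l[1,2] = 'assistance'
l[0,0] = 'union'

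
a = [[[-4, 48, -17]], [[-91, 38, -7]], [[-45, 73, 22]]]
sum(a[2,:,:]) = 50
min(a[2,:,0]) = -45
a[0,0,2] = -17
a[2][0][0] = -45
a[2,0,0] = -45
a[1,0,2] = -7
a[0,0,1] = 48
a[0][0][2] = -17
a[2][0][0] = -45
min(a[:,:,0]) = -91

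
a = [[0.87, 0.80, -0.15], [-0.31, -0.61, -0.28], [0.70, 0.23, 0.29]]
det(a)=-0.236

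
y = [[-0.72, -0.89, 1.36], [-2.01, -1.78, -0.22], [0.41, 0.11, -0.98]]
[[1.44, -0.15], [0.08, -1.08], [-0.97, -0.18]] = y @ [[-0.03, 0.03], [-0.13, 0.54], [0.96, 0.26]]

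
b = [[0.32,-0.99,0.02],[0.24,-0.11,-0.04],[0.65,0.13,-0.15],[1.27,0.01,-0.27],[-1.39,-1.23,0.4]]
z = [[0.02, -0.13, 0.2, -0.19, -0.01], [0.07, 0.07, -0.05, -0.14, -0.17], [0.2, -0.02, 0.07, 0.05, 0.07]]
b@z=[[-0.06,-0.11,0.11,0.08,0.17],[-0.01,-0.04,0.05,-0.03,0.01],[-0.01,-0.07,0.11,-0.15,-0.04],[-0.03,-0.16,0.23,-0.26,-0.03],[-0.03,0.09,-0.19,0.46,0.25]]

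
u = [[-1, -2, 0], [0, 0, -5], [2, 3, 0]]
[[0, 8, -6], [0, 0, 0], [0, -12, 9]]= u @[[0, 0, 0], [0, -4, 3], [0, 0, 0]]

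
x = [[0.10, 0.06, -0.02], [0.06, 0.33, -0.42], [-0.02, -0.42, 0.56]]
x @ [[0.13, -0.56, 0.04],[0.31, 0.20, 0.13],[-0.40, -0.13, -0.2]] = [[0.04, -0.04, 0.02], [0.28, 0.09, 0.13], [-0.36, -0.15, -0.17]]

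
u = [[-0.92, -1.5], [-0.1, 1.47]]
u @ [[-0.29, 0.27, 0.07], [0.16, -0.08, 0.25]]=[[0.03,-0.13,-0.44], [0.26,-0.14,0.36]]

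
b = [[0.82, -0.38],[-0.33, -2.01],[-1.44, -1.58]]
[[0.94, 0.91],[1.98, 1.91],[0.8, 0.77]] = b@[[0.64, 0.62], [-1.09, -1.05]]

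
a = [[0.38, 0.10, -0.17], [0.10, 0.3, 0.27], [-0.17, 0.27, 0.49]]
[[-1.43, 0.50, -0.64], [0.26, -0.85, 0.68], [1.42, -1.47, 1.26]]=a@[[-3.71,0.51,-2.46],[1.31,-0.90,3.06],[0.89,-2.32,0.04]]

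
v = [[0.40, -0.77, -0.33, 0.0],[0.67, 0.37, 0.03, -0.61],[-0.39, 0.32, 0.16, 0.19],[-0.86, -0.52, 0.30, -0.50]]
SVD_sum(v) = [[0.17, 0.06, -0.04, 0.00],[0.66, 0.24, -0.17, 0.01],[-0.26, -0.10, 0.07, -0.00],[-0.95, -0.35, 0.24, -0.02]] + [[0.24, -0.82, -0.25, -0.13], [-0.02, 0.07, 0.02, 0.01], [-0.13, 0.43, 0.13, 0.07], [0.06, -0.21, -0.06, -0.03]] + [[-0.01, -0.01, -0.04, 0.13], [0.03, 0.06, 0.17, -0.63], [-0.01, -0.01, -0.04, 0.13], [0.02, 0.04, 0.12, -0.45]] + [[-0.00,0.0,-0.0,-0.0], [-0.0,0.0,-0.00,-0.0], [-0.0,0.00,-0.0,-0.0], [-0.00,0.00,-0.0,-0.0]]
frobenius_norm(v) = 1.87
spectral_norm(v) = 1.31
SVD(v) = [[-0.14, 0.86, -0.16, 0.46], [-0.55, -0.07, 0.79, 0.25], [0.22, -0.45, -0.16, 0.85], [0.79, 0.22, 0.57, 0.02]] @ diag([1.3062424768384049, 1.043908598249119, 0.8311338054682048, 0.0014239426135382064]) @ [[-0.91, -0.34, 0.23, -0.02], [0.27, -0.91, -0.28, -0.14], [0.05, 0.09, 0.27, -0.96], [-0.3, 0.22, -0.89, -0.24]]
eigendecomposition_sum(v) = [[0.22+0.36j, (-0.35+0.19j), (-0.18-0.03j), 0.06-0.14j], [(0.37-0.3j), (0.27+0.37j), -0.01+0.21j, -0.17-0.05j], [(-0.22-0.11j), (0.11-0.2j), (0.1-0.04j), 0.02+0.09j], [(-0.34+0.06j), (-0.05-0.32j), (0.08-0.13j), 0.09+0.09j]] + [[0.22-0.36j, (-0.35-0.19j), -0.18+0.03j, 0.06+0.14j],[0.37+0.30j, (0.27-0.37j), (-0.01-0.21j), -0.17+0.05j],[(-0.22+0.11j), (0.11+0.2j), (0.1+0.04j), (0.02-0.09j)],[(-0.34-0.06j), (-0.05+0.32j), (0.08+0.13j), 0.09-0.09j]] + [[(-0.03+0j), -0.07-0.00j, 0.02-0.00j, (-0.12-0j)], [(-0.07+0j), (-0.17-0j), 0.06-0.00j, (-0.27-0j)], [(0.04-0j), 0.10+0.00j, (-0.03+0j), 0.16+0.00j], [(-0.19+0j), (-0.43-0j), 0.15-0.00j, (-0.69-0j)]] + [[-0.00+0.00j, -0.00+0.00j, -0.00+0.00j, (-0+0j)], [0.00-0.00j, -0j, 0.00-0.00j, -0j], [(-0+0j), -0.00+0.00j, (-0+0j), -0.00+0.00j], [(-0+0j), -0.00+0.00j, -0.00+0.00j, -0.00+0.00j]]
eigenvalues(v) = [(0.68+0.77j), (0.68-0.77j), (-0.92+0j), (-0+0j)]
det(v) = 0.00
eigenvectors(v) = [[(-0.07+0.54j), (-0.07-0.54j), (-0.15+0j), (-0.31+0j)], [0.63+0.00j, (0.63-0j), (-0.35+0j), (0.22+0j)], [(-0.13-0.29j), -0.13+0.29j, (0.21+0j), (-0.89+0j)], [(-0.4-0.21j), -0.40+0.21j, (-0.9+0j), -0.24+0.00j]]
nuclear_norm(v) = 3.18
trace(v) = 0.43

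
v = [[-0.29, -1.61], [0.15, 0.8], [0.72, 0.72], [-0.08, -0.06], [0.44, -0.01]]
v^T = [[-0.29,0.15,0.72,-0.08,0.44], [-1.61,0.8,0.72,-0.06,-0.01]]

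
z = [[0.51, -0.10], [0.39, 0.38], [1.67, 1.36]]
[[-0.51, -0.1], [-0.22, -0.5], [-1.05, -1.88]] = z @ [[-0.93, -0.37], [0.37, -0.93]]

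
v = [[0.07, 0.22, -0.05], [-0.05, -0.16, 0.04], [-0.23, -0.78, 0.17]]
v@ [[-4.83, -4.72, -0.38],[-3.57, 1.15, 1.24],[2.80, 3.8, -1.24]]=[[-1.26, -0.27, 0.31], [0.92, 0.20, -0.23], [4.37, 0.83, -1.09]]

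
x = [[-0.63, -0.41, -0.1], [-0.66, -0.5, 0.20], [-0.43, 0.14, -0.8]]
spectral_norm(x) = 1.17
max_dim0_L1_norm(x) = 1.72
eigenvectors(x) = [[-0.52, 0.56, 0.26], [0.76, 0.41, -0.05], [0.39, 0.72, 0.96]]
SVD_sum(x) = [[-0.65, -0.34, -0.18], [-0.64, -0.33, -0.18], [-0.43, -0.22, -0.12]] + [[-0.0,-0.05,0.09], [-0.00,-0.19,0.37], [0.01,0.35,-0.69]] + [[0.02, -0.03, -0.01],[-0.01, 0.02, 0.01],[-0.01, 0.01, 0.00]]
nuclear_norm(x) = 2.10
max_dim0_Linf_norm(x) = 0.8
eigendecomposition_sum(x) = [[0.02, -0.02, -0.01], [-0.03, 0.02, 0.01], [-0.02, 0.01, 0.0]] + [[-0.82, -0.66, 0.19], [-0.60, -0.48, 0.14], [-1.06, -0.84, 0.24]] + [[0.17, 0.26, -0.28], [-0.03, -0.05, 0.05], [0.64, 0.97, -1.05]]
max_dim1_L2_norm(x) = 0.92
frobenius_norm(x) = 1.46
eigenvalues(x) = [0.05, -1.06, -0.92]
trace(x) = -1.93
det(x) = 0.05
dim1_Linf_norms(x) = [0.63, 0.66, 0.8]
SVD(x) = [[-0.64, -0.12, -0.76], [-0.64, -0.47, 0.61], [-0.43, 0.88, 0.22]] @ diag([1.1690261920933525, 0.8810761337783665, 0.046718397723827056]) @ [[0.86, 0.45, 0.24], [0.01, 0.46, -0.89], [-0.51, 0.77, 0.39]]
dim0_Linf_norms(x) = [0.66, 0.5, 0.8]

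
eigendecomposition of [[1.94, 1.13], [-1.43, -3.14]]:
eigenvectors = [[0.96, -0.23],[-0.29, 0.97]]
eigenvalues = [1.6, -2.8]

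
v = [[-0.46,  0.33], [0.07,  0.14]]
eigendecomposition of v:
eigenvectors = [[-0.99, -0.46], [0.11, -0.89]]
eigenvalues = [-0.5, 0.18]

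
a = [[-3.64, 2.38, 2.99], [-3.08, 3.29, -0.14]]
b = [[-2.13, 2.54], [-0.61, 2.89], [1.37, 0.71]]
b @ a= [[-0.07, 3.29, -6.72], [-6.68, 8.06, -2.23], [-7.17, 5.6, 4.0]]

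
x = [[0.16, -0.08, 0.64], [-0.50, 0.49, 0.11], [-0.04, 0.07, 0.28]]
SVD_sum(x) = [[0.28, -0.25, 0.15], [-0.42, 0.37, -0.23], [0.02, -0.02, 0.01]] + [[-0.12, 0.17, 0.49], [-0.08, 0.12, 0.34], [-0.06, 0.09, 0.27]] + [[0.0,0.0,-0.0],[0.0,0.00,-0.0],[-0.0,-0.0,0.0]]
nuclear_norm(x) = 1.43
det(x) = 0.00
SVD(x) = [[-0.55, -0.75, -0.37], [0.83, -0.52, -0.19], [-0.05, -0.41, 0.91]] @ diag([0.7277926146815593, 0.7064119966750703, 3.112105222364507e-05]) @ [[-0.69, 0.62, -0.38], [0.22, -0.32, -0.92], [-0.69, -0.72, 0.08]]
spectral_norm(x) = 0.73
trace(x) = 0.93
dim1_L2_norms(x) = [0.66, 0.71, 0.29]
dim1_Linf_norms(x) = [0.64, 0.5, 0.28]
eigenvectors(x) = [[-0.69+0.00j, (0.1-0.3j), 0.10+0.30j], [(-0.72+0j), 0.91+0.00j, 0.91-0.00j], [0.08+0.00j, (0.23-0.12j), (0.23+0.12j)]]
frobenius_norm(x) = 1.01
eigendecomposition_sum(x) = [[0j, -0j, -0.00+0.00j], [0j, -0j, -0.00+0.00j], [(-0+0j), -0.00+0.00j, 0.00+0.00j]] + [[0.08+0.12j, -0.04-0.10j, 0.32+0.08j], [(-0.25+0.33j), (0.24-0.2j), 0.06+0.96j], [-0.02+0.11j, (0.04-0.08j), (0.14+0.23j)]] + [[(0.08-0.12j), (-0.04+0.1j), 0.32-0.08j], [-0.25-0.33j, (0.24+0.2j), (0.06-0.96j)], [-0.02-0.11j, (0.04+0.08j), (0.14-0.23j)]]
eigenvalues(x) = [0j, (0.46+0.15j), (0.46-0.15j)]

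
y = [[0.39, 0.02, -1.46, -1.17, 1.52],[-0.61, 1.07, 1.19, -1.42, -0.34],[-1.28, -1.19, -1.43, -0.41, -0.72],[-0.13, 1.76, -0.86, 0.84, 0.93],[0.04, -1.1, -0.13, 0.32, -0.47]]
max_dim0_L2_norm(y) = 2.62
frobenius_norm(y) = 4.88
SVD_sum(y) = [[0.12, 0.49, 0.09, 0.0, 0.27], [0.16, 0.66, 0.12, 0.01, 0.37], [-0.38, -1.54, -0.27, -0.01, -0.86], [0.37, 1.5, 0.27, 0.01, 0.83], [-0.24, -0.98, -0.17, -0.01, -0.54]] + [[0.04, -0.22, -1.76, -0.02, 0.95],[-0.03, 0.15, 1.16, 0.01, -0.62],[0.02, -0.11, -0.89, -0.01, 0.48],[0.02, -0.11, -0.86, -0.01, 0.46],[0.0, -0.0, -0.01, -0.00, 0.01]] + [[-0.30, 0.06, 0.01, -0.99, 0.04], [-0.46, 0.09, 0.02, -1.53, 0.06], [-0.19, 0.04, 0.01, -0.62, 0.02], [0.19, -0.04, -0.01, 0.61, -0.02], [0.11, -0.02, -0.01, 0.38, -0.01]] + [[0.53,-0.31,0.19,-0.17,0.26],[-0.29,0.17,-0.11,0.09,-0.14],[-0.74,0.43,-0.27,0.23,-0.37],[-0.70,0.41,-0.26,0.22,-0.35],[0.16,-0.10,0.06,-0.05,0.08]] + [[-0.0, -0.0, 0.00, 0.00, 0.00], [-0.0, -0.00, 0.0, 0.0, 0.00], [0.00, 0.00, -0.0, -0.0, -0.0], [-0.0, -0.0, 0.00, 0.00, 0.00], [-0.0, -0.0, 0.00, 0.00, 0.0]]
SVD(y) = [[-0.2, 0.72, -0.48, 0.44, 0.11], [-0.27, -0.47, -0.74, -0.24, 0.31], [0.62, 0.37, -0.3, -0.62, -0.11], [-0.6, 0.35, 0.30, -0.59, 0.29], [0.39, 0.0, 0.19, 0.14, 0.89]] @ diag([2.9640370503724465, 2.791584955720934, 2.15059572089348, 1.6085004411857902, 0.0014747853186024647]) @ [[-0.21, -0.85, -0.15, -0.01, -0.47], [0.02, -0.11, -0.87, -0.01, 0.47], [0.29, -0.06, -0.01, 0.96, -0.03], [0.74, -0.43, 0.27, -0.23, 0.37], [-0.57, -0.29, 0.37, 0.18, 0.65]]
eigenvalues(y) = [(-2.36+0j), (1.59+0j), (0.58+1.72j), (0.58-1.72j), 0j]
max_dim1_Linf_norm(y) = 1.76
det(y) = -0.04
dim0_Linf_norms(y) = [1.28, 1.76, 1.46, 1.42, 1.52]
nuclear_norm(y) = 9.52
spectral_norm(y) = 2.96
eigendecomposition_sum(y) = [[-0.57-0.00j, (-0.1+0j), -1.12+0.00j, (-0.42-0j), (0.22-0j)], [0.06+0.00j, (0.01-0j), (0.12-0j), 0.05+0.00j, (-0.02+0j)], [(-0.8-0j), -0.14+0.00j, -1.58+0.00j, (-0.59-0j), 0.31-0.00j], [(-0.28-0j), (-0.05+0j), (-0.56+0j), -0.21-0.00j, 0.11-0.00j], [0.04+0.00j, (0.01-0j), 0.08-0.00j, (0.03+0j), -0.02+0.00j]] + [[1.11-0.00j, (-0.45+0j), (-0.79+0j), 0.07+0.00j, 1.20-0.00j],[(-0.39+0j), (0.16+0j), 0.27-0.00j, (-0.03+0j), (-0.42+0j)],[-0.27+0.00j, 0.11+0.00j, (0.19-0j), (-0.02+0j), -0.30+0.00j],[-0.60+0.00j, (0.25+0j), 0.43-0.00j, -0.04+0.00j, (-0.65+0j)],[0.15-0.00j, -0.06+0.00j, -0.11+0.00j, (0.01+0j), 0.17-0.00j]] + [[(-0.07+0.23j), (0.29+0.53j), 0.23-0.20j, -0.41+0.29j, 0.05+0.47j],[(-0.14+0.38j), (0.45+0.92j), (0.4-0.32j), -0.72+0.47j, 0.05+0.80j],[(-0.1-0.22j), (-0.58-0.19j), -0.02+0.30j, 0.10-0.50j, -0.37-0.31j],[0.38+0.07j, (0.78-0.56j), -0.36-0.32j, 0.54+0.60j, (0.74-0.17j)],[-0.08-0.21j, -0.52-0.23j, -0.05+0.28j, (0.14-0.46j), (-0.31-0.32j)]] + [[-0.07-0.23j, (0.29-0.53j), 0.23+0.20j, (-0.41-0.29j), 0.05-0.47j], [-0.14-0.38j, (0.45-0.92j), 0.40+0.32j, (-0.72-0.47j), (0.05-0.8j)], [-0.10+0.22j, -0.58+0.19j, (-0.02-0.3j), 0.10+0.50j, (-0.37+0.31j)], [0.38-0.07j, (0.78+0.56j), -0.36+0.32j, (0.54-0.6j), 0.74+0.17j], [(-0.08+0.21j), -0.52+0.23j, -0.05-0.28j, (0.14+0.46j), -0.31+0.32j]] + [[-0.00+0.00j, -0.00-0.00j, 0.00+0.00j, (-0-0j), -0.00-0.00j], [-0.00+0.00j, (-0-0j), 0j, -0.00-0.00j, (-0-0j)], [0.00-0.00j, 0.00+0.00j, -0.00-0.00j, 0j, 0.00+0.00j], [-0j, 0j, (-0-0j), 0.00+0.00j, 0j], [-0j, 0.00+0.00j, -0.00-0.00j, 0j, 0.00+0.00j]]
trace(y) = 0.40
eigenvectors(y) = [[(0.56+0j), -0.82+0.00j, 0.35-0.01j, 0.35+0.01j, -0.57+0.00j], [(-0.06+0j), (0.28+0j), 0.59+0.00j, (0.59-0j), (-0.29+0j)], [0.78+0.00j, (0.2+0j), -0.24+0.25j, (-0.24-0.25j), (0.37+0j)], [0.28+0.00j, (0.44+0j), (-0.09-0.55j), (-0.09+0.55j), 0.18+0.00j], [(-0.04+0j), -0.11+0.00j, (-0.25+0.21j), (-0.25-0.21j), 0.65+0.00j]]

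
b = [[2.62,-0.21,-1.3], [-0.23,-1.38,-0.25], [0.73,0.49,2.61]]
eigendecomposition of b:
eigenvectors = [[(0.8+0j), 0.80-0.00j, (0.01+0j)], [(-0.04+0.05j), -0.04-0.05j, 0.99+0.00j], [(0.02-0.6j), (0.02+0.6j), (-0.12+0j)]]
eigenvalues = [(2.6+0.95j), (2.6-0.95j), (-1.35+0j)]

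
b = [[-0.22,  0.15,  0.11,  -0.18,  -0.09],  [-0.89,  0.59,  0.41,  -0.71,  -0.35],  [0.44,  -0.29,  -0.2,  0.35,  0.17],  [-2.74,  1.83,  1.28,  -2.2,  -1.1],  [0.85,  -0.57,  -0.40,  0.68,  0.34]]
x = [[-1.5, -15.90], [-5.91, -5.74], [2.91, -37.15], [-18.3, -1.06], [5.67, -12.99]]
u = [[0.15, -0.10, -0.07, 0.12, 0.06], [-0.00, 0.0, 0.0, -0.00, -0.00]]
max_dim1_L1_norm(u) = 0.5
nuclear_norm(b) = 4.80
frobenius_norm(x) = 47.42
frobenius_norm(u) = 0.24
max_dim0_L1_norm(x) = 72.84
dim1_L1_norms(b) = [0.75, 2.95, 1.45, 9.15, 2.84]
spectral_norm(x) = 42.93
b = x @ u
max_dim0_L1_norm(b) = 5.14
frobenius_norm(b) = 4.78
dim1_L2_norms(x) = [15.97, 8.24, 37.26, 18.33, 14.17]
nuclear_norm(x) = 63.06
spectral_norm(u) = 0.24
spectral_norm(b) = 4.78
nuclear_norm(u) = 0.24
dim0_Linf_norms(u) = [0.15, 0.1, 0.07, 0.12, 0.06]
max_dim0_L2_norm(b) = 3.04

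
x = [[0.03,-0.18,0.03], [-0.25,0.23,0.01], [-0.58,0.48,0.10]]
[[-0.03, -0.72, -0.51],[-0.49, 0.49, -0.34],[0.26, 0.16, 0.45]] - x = [[-0.06, -0.54, -0.54], [-0.24, 0.26, -0.35], [0.84, -0.32, 0.35]]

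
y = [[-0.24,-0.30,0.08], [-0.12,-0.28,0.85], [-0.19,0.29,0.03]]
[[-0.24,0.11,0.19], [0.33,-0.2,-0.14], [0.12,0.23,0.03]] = y@[[0.43, -0.85, -0.59], [0.62, 0.25, -0.26], [0.65, -0.27, -0.33]]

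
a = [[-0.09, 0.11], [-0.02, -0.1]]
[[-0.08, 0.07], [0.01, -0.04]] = a@ [[0.65,  -0.22], [-0.22,  0.46]]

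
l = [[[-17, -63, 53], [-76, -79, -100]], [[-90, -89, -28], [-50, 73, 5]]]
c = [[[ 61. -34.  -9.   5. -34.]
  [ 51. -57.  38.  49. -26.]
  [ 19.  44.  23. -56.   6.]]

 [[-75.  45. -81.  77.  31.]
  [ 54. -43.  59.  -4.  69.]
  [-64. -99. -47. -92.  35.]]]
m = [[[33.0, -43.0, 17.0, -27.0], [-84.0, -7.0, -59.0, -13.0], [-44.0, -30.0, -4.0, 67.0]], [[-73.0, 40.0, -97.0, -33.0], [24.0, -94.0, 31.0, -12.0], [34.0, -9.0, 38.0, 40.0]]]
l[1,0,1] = -89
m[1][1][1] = -94.0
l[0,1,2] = -100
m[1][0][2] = -97.0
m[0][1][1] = -7.0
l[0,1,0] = -76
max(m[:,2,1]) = -9.0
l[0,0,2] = 53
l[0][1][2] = -100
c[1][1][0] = 54.0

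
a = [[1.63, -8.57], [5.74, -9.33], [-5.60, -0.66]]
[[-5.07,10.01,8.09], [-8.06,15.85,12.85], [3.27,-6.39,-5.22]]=a @ [[-0.64, 1.25, 1.02], [0.47, -0.93, -0.75]]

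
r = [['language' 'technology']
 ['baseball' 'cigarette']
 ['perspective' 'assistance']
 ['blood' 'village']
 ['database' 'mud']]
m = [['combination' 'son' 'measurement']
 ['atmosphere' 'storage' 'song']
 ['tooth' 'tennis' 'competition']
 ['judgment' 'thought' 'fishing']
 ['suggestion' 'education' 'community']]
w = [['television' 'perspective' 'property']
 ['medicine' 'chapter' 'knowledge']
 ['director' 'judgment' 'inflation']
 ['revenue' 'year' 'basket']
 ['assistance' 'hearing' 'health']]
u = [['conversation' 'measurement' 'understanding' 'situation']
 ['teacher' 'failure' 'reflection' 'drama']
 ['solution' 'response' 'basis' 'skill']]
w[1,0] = 'medicine'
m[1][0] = 'atmosphere'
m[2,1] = 'tennis'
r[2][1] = 'assistance'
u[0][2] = 'understanding'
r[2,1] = 'assistance'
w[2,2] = 'inflation'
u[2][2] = 'basis'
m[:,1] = ['son', 'storage', 'tennis', 'thought', 'education']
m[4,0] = 'suggestion'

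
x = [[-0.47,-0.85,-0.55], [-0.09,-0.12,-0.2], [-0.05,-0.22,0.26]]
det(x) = -0.001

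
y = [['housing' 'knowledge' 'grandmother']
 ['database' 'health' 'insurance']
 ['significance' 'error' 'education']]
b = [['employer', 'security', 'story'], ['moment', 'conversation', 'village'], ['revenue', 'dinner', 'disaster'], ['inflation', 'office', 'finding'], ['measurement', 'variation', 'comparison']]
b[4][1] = 'variation'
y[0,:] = ['housing', 'knowledge', 'grandmother']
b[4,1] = 'variation'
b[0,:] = ['employer', 'security', 'story']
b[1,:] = ['moment', 'conversation', 'village']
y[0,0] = 'housing'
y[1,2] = 'insurance'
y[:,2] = ['grandmother', 'insurance', 'education']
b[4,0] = 'measurement'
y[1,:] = ['database', 'health', 'insurance']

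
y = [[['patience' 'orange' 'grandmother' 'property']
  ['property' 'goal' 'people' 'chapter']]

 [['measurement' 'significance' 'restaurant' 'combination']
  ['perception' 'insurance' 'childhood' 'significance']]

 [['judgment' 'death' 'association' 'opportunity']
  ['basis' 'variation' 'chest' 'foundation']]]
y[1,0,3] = 'combination'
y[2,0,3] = 'opportunity'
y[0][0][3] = 'property'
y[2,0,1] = 'death'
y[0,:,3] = ['property', 'chapter']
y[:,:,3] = [['property', 'chapter'], ['combination', 'significance'], ['opportunity', 'foundation']]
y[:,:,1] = [['orange', 'goal'], ['significance', 'insurance'], ['death', 'variation']]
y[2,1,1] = 'variation'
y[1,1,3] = 'significance'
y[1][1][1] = 'insurance'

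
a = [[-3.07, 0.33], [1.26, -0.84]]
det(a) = 2.163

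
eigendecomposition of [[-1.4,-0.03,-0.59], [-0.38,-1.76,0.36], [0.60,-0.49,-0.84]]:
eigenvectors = [[0.22-0.52j,0.22+0.52j,0.37+0.00j], [(-0.1+0.39j),-0.10-0.39j,(0.9+0j)], [(-0.72+0j),-0.72-0.00j,(0.22+0j)]]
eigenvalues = [(-1.09+0.7j), (-1.09-0.7j), (-1.83+0j)]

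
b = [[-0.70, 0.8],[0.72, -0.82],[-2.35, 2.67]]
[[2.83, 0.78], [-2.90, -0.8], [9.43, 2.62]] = b @ [[0.11, -0.16], [3.63, 0.84]]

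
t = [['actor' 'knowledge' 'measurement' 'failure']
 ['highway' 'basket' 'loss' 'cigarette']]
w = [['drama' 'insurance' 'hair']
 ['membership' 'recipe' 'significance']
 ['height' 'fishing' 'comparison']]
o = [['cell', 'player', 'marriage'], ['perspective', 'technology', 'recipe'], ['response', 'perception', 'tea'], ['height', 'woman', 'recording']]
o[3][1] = 'woman'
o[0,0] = 'cell'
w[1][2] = 'significance'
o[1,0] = 'perspective'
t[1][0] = 'highway'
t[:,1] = ['knowledge', 'basket']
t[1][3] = 'cigarette'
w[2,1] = 'fishing'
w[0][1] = 'insurance'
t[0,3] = 'failure'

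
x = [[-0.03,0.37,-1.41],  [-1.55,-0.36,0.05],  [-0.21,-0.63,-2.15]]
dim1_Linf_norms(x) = [1.41, 1.55, 2.15]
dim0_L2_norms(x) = [1.56, 0.81, 2.57]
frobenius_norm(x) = 3.12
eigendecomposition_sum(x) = [[(0.12+0.46j),0.32-0.05j,-0.17-0.22j], [(-0.69-0.06j),-0.09+0.47j,0.39-0.14j], [0.15-0.10j,-0.06-0.11j,(-0.06+0.09j)]] + [[0.12-0.46j, 0.32+0.05j, -0.17+0.22j], [-0.69+0.06j, -0.09-0.47j, (0.39+0.14j)], [(0.15+0.1j), (-0.06+0.11j), (-0.06-0.09j)]] + [[-0.26+0.00j,  -0.27-0.00j,  -1.06-0.00j], [(-0.18+0j),  (-0.18-0j),  -0.73-0.00j], [(-0.5+0j),  (-0.52-0j),  -2.04-0.00j]]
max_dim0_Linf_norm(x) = 2.15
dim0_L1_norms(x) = [1.79, 1.36, 3.61]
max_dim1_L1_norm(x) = 2.99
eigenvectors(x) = [[0.18+0.52j, (0.18-0.52j), (0.44+0j)],[-0.81+0.00j, (-0.81-0j), 0.30+0.00j],[(0.16-0.13j), 0.16+0.13j, 0.85+0.00j]]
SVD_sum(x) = [[-0.16, -0.19, -1.31], [-0.02, -0.03, -0.18], [-0.26, -0.32, -2.19]] + [[0.27, 0.08, -0.04], [-1.50, -0.43, 0.24], [-0.04, -0.01, 0.01]] + [[-0.15, 0.48, -0.05], [-0.03, 0.10, -0.01], [0.09, -0.3, 0.03]]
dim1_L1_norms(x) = [1.81, 1.96, 2.99]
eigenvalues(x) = [(-0.03+1.01j), (-0.03-1.01j), (-2.48+0j)]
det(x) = -2.53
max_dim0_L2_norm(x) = 2.57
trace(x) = -2.54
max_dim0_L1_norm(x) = 3.61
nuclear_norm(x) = 4.81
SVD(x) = [[-0.51, 0.18, -0.84], [-0.07, -0.98, -0.17], [-0.86, -0.03, 0.52]] @ diag([2.6042083816259574, 1.6047448950042402, 0.6057165401629244]) @ [[0.12, 0.14, 0.98], [0.95, 0.27, -0.15], [0.29, -0.95, 0.1]]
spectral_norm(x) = 2.60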